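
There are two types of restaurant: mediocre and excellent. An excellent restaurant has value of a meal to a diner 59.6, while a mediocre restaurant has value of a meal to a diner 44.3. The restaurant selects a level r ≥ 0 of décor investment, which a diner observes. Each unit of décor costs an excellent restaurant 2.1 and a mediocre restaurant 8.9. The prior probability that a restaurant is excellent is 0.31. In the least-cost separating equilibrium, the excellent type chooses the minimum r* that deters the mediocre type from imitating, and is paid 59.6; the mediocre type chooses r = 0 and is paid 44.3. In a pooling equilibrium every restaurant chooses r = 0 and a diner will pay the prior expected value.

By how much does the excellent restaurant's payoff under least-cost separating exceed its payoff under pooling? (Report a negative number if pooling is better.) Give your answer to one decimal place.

Least-cost separating signal: r* solves 44.3 = 59.6 − 8.9·r*, so r* = (59.6 − 44.3)/8.9 ≈ 1.7191.
Excellent type's separating payoff: 59.6 − 2.1 × r* = 59.6 − 2.1 × (59.6 − 44.3)/8.9 = 59.6 − 32.13/8.9 ≈ 55.990.
Pooling payoff: 0.31 × 59.6 + 0.69 × 44.3 = 49.043.
Difference: 55.990 − 49.043 = 6.947, i.e. 6.9 to one decimal place.
The excellent type prefers to separate.

6.9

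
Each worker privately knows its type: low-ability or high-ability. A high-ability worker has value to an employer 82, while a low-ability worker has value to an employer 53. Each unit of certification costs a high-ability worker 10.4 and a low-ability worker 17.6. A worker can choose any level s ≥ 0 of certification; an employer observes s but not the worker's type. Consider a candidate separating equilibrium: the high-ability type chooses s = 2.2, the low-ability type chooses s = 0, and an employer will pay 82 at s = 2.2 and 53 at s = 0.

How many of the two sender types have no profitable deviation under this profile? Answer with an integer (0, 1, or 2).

2

High-ability type: signal → 82 − 10.4 × 2.2 = 59.12; deviate to 0 → 53. IC holds (59.12 ≥ 53).
Low-ability type: stay at 0 → 53; mimic → 82 − 17.6 × 2.2 = 43.28. IC holds (53 ≥ 43.28).
2 of 2 constraints hold, so this is a separating equilibrium.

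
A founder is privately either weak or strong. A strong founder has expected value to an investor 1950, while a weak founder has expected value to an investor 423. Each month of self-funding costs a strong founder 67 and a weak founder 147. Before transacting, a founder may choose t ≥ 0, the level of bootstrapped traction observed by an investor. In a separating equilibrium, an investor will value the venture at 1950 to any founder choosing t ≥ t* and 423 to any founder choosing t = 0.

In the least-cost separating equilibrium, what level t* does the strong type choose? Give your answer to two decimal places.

A weak founder choosing t = 0 receives 423.
Imitating at t* instead would pay 1950 at cost 147·t*, netting 1950 − 147·t*.
Indifference: 423 = 1950 − 147·t*, so t* = (1950 − 423) / 147 ≈ 10.39.
At t* the weak type's incentive constraint just binds; the strong type strictly prefers t* since its per-unit cost is lower.

10.39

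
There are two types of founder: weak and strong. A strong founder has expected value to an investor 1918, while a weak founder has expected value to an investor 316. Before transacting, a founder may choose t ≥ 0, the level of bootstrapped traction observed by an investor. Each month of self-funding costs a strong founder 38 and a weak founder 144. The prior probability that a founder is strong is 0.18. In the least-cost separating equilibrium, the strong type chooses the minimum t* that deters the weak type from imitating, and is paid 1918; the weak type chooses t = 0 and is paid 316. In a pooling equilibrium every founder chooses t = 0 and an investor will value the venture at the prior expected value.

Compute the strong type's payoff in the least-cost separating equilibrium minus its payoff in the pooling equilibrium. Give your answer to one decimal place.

890.9

Least-cost separating signal: t* solves 316 = 1918 − 144·t*, so t* = (1918 − 316)/144 = 11.125.
Strong type's separating payoff: 1918 − 38 × t* = 1918 − 38 × (1918 − 316)/144 = 1918 − 60876/144 = 1495.25.
Pooling payoff: 0.18 × 1918 + 0.82 × 316 = 604.36.
Difference: 1495.25 − 604.36 = 890.89, i.e. 890.9 to one decimal place.
The strong type prefers to separate.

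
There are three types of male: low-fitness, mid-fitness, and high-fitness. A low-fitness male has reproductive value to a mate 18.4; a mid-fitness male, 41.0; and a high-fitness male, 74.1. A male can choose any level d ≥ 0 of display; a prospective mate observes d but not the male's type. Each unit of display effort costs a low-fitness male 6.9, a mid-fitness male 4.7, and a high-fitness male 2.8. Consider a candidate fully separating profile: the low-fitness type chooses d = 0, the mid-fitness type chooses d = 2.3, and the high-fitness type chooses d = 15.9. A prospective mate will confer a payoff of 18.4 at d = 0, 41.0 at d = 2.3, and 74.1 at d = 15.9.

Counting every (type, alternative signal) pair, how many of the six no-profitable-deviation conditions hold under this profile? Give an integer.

4

Mid-fitness (own payoff 41.0 − 4.7×2.3 = 30.19): to d=0 gives 18.4 → no gain ✓; to d=15.9 gives 74.1 − 4.7×15.9 = -0.63 → no gain ✓.
High-fitness (own payoff 74.1 − 2.8×15.9 = 29.58): to d=0 gives 18.4 → no gain ✓; to d=2.3 gives 41.0 − 2.8×2.3 = 34.56 → profitable ✗.
Low-fitness (own payoff 18.4): to d=2.3 gives 41.0 − 6.9×2.3 = 25.13 → profitable ✗; to d=15.9 gives 74.1 − 6.9×15.9 = -35.61 → no gain ✓.
4 of the 6 constraints hold; not an equilibrium.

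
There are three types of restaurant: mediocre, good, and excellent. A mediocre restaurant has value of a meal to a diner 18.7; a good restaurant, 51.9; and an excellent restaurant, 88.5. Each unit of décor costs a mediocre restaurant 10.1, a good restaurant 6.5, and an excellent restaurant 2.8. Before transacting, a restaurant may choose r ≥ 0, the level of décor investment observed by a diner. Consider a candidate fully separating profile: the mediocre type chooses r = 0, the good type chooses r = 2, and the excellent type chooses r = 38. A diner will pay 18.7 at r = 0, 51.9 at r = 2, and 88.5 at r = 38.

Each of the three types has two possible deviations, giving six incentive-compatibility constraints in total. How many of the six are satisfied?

3

Mediocre (own payoff 18.7): to r=2 gives 51.9 − 10.1×2 = 31.7 → profitable ✗; to r=38 gives 88.5 − 10.1×38 = -295.3 → no gain ✓.
Good (own payoff 51.9 − 6.5×2 = 38.9): to r=0 gives 18.7 → no gain ✓; to r=38 gives 88.5 − 6.5×38 = -158.5 → no gain ✓.
Excellent (own payoff 88.5 − 2.8×38 = -17.9): to r=0 gives 18.7 → profitable ✗; to r=2 gives 51.9 − 2.8×2 = 46.3 → profitable ✗.
3 of the 6 constraints hold; not an equilibrium.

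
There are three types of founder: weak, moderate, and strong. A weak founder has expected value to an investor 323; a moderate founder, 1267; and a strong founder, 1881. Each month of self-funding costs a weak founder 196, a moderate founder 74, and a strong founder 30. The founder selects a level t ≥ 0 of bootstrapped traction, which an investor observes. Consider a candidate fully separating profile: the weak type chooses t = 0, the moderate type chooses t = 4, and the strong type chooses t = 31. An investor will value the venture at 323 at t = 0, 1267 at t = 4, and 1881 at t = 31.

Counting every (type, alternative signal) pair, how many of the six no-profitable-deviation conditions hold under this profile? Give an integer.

Weak (own payoff 323): to t=4 gives 1267 − 196×4 = 483 → profitable ✗; to t=31 gives 1881 − 196×31 = -4195 → no gain ✓.
Moderate (own payoff 1267 − 74×4 = 971): to t=0 gives 323 → no gain ✓; to t=31 gives 1881 − 74×31 = -413 → no gain ✓.
Strong (own payoff 1881 − 30×31 = 951): to t=0 gives 323 → no gain ✓; to t=4 gives 1267 − 30×4 = 1147 → profitable ✗.
4 of the 6 constraints hold; not an equilibrium.

4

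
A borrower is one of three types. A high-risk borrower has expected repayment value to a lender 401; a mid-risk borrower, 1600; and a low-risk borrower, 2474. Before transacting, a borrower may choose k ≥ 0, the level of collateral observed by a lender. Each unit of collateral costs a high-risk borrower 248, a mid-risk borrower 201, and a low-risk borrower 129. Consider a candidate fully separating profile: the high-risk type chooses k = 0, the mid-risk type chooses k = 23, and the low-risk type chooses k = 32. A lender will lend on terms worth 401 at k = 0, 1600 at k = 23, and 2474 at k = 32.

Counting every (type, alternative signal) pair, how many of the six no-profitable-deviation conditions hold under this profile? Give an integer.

3

Mid-risk (own payoff 1600 − 201×23 = -3023): to k=0 gives 401 → profitable ✗; to k=32 gives 2474 − 201×32 = -3958 → no gain ✓.
Low-risk (own payoff 2474 − 129×32 = -1654): to k=0 gives 401 → profitable ✗; to k=23 gives 1600 − 129×23 = -1367 → profitable ✗.
High-risk (own payoff 401): to k=23 gives 1600 − 248×23 = -4104 → no gain ✓; to k=32 gives 2474 − 248×32 = -5462 → no gain ✓.
3 of the 6 constraints hold; not an equilibrium.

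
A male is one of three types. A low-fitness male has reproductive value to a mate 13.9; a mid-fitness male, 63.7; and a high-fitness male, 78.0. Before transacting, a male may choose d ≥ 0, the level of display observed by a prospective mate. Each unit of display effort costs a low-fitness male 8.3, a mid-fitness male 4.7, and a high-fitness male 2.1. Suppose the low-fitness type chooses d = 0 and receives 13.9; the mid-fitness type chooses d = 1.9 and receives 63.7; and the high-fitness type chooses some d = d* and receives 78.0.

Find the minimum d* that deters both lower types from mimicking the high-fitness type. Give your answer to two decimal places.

7.72

Low-fitness type (on-path payoff 13.9) won't mimic when 13.9 ≥ 78.0 − 8.3·d*, i.e. d* ≥ 7.72.
Mid-fitness type (on-path payoff 63.7 − 4.7×1.9 = 54.77) won't mimic when 54.77 ≥ 78.0 − 4.7·d*, i.e. d* ≥ 4.94.
Both must hold, so d* = max(7.72, 4.94) = 7.72. The low-fitness type's constraint binds.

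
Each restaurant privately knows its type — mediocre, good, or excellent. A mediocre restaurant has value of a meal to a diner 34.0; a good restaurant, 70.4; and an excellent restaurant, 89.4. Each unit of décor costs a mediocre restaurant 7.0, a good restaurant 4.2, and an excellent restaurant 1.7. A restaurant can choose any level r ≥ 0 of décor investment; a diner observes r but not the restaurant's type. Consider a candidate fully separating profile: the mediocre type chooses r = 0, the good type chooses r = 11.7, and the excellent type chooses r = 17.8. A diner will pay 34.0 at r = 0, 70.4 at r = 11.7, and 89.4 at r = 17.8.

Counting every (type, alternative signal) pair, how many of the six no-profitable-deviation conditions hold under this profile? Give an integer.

Good (own payoff 70.4 − 4.2×11.7 = 21.26): to r=0 gives 34.0 → profitable ✗; to r=17.8 gives 89.4 − 4.2×17.8 = 14.64 → no gain ✓.
Mediocre (own payoff 34.0): to r=11.7 gives 70.4 − 7.0×11.7 = -11.5 → no gain ✓; to r=17.8 gives 89.4 − 7.0×17.8 = -35.2 → no gain ✓.
Excellent (own payoff 89.4 − 1.7×17.8 = 59.14): to r=0 gives 34.0 → no gain ✓; to r=11.7 gives 70.4 − 1.7×11.7 = 50.51 → no gain ✓.
5 of the 6 constraints hold; not an equilibrium.

5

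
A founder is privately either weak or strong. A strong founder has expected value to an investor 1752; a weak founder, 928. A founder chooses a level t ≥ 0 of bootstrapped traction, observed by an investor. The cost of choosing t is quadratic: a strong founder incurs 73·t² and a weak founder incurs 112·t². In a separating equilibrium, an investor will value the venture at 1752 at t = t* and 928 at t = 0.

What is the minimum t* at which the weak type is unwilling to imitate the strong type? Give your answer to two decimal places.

2.71

The weak type at t = 0 receives 928; imitating at t* yields 1752 − 112·t*².
Indifference: 928 = 1752 − 112·t*², so t*² = (1752 − 928) / 112 ≈ 7.3571.
t* = √7.3571 ≈ 2.71.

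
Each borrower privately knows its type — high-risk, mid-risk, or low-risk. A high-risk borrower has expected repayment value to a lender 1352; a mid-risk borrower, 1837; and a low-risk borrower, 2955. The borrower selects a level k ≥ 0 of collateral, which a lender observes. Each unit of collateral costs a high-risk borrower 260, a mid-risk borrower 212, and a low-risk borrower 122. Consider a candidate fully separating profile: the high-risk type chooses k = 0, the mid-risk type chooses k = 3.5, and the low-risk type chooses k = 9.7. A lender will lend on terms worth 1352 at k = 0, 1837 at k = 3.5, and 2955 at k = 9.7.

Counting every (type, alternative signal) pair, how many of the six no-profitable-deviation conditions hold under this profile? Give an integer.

5

Low-risk (own payoff 2955 − 122×9.7 = 1771.6): to k=0 gives 1352 → no gain ✓; to k=3.5 gives 1837 − 122×3.5 = 1410 → no gain ✓.
High-risk (own payoff 1352): to k=3.5 gives 1837 − 260×3.5 = 927 → no gain ✓; to k=9.7 gives 2955 − 260×9.7 = 433 → no gain ✓.
Mid-risk (own payoff 1837 − 212×3.5 = 1095): to k=0 gives 1352 → profitable ✗; to k=9.7 gives 2955 − 212×9.7 = 898.6 → no gain ✓.
5 of the 6 constraints hold; not an equilibrium.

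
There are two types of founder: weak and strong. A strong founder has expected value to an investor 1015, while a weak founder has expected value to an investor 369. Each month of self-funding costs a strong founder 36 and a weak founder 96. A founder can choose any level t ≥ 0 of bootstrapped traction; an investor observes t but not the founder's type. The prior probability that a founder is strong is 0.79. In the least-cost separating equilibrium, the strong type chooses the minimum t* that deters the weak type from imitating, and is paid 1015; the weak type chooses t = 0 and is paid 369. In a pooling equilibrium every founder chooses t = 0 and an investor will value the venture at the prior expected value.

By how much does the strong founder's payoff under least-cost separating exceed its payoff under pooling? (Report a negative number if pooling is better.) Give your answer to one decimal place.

Least-cost separating signal: t* solves 369 = 1015 − 96·t*, so t* = (1015 − 369)/96 ≈ 6.7292.
Strong type's separating payoff: 1015 − 36 × t* = 1015 − 36 × (1015 − 369)/96 = 1015 − 23256/96 = 772.75.
Pooling payoff: 0.79 × 1015 + 0.21 × 369 = 879.34.
Difference: 772.75 − 879.34 = -106.59, i.e. -106.6 to one decimal place.
The strong type would prefer the pooling outcome.

-106.6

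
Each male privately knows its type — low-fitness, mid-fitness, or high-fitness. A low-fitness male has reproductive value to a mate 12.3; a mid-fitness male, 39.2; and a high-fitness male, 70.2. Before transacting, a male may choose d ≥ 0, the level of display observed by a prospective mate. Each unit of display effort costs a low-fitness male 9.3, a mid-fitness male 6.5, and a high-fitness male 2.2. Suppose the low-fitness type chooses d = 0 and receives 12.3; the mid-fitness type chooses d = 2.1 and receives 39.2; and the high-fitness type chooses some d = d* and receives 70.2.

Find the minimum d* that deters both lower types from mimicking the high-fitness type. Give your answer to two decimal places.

Low-fitness type (on-path payoff 12.3) won't mimic when 12.3 ≥ 70.2 − 9.3·d*, i.e. d* ≥ 6.23.
Mid-fitness type (on-path payoff 39.2 − 6.5×2.1 = 25.55) won't mimic when 25.55 ≥ 70.2 − 6.5·d*, i.e. d* ≥ 6.87.
Both must hold, so d* = max(6.23, 6.87) = 6.87. The mid-fitness type's constraint binds.

6.87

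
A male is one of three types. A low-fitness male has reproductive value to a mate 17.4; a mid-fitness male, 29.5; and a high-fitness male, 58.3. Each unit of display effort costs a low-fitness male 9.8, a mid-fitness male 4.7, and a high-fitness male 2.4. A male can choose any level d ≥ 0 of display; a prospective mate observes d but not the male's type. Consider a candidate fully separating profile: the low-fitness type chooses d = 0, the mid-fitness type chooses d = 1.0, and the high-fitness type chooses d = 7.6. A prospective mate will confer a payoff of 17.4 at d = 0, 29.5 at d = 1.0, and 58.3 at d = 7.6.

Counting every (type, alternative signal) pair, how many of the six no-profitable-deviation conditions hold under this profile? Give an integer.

Mid-fitness (own payoff 29.5 − 4.7×1.0 = 24.8): to d=0 gives 17.4 → no gain ✓; to d=7.6 gives 58.3 − 4.7×7.6 = 22.58 → no gain ✓.
Low-fitness (own payoff 17.4): to d=1.0 gives 29.5 − 9.8×1.0 = 19.7 → profitable ✗; to d=7.6 gives 58.3 − 9.8×7.6 = -16.18 → no gain ✓.
High-fitness (own payoff 58.3 − 2.4×7.6 = 40.06): to d=0 gives 17.4 → no gain ✓; to d=1.0 gives 29.5 − 2.4×1.0 = 27.1 → no gain ✓.
5 of the 6 constraints hold; not an equilibrium.

5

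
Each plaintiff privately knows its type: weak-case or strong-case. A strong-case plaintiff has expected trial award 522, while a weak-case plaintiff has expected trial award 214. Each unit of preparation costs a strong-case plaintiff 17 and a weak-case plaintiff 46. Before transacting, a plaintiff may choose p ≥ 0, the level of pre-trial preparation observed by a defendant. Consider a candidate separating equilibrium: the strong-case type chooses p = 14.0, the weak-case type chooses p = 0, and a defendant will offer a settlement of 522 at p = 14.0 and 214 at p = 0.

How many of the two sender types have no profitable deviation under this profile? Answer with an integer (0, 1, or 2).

2

Weak-case type: stay at 0 → 214; mimic → 522 − 46 × 14.0 = -122. IC holds (214 ≥ -122).
Strong-case type: signal → 522 − 17 × 14.0 = 284; deviate to 0 → 214. IC holds (284 ≥ 214).
2 of 2 constraints hold, so this is a separating equilibrium.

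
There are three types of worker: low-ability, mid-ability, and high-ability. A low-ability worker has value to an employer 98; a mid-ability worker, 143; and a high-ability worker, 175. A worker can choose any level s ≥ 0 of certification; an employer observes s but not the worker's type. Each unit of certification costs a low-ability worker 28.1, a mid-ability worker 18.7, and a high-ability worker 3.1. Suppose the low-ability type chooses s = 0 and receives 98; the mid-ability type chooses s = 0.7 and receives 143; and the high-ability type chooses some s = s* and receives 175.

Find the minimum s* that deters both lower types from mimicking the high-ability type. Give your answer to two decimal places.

Mid-ability type (on-path payoff 143 − 18.7×0.7 = 129.91) won't mimic when 129.91 ≥ 175 − 18.7·s*, i.e. s* ≥ 2.41.
Low-ability type (on-path payoff 98) won't mimic when 98 ≥ 175 − 28.1·s*, i.e. s* ≥ 2.74.
Both must hold, so s* = max(2.74, 2.41) = 2.74. The low-ability type's constraint binds.

2.74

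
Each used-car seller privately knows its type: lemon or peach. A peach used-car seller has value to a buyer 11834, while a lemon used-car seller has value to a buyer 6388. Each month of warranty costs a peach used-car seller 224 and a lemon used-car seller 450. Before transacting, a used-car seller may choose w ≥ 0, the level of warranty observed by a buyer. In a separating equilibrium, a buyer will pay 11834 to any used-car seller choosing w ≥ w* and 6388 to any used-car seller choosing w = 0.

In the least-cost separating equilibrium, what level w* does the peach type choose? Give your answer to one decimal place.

12.1

A lemon used-car seller choosing w = 0 receives 6388.
Imitating at w* instead would pay 11834 at cost 450·w*, netting 11834 − 450·w*.
Indifference: 6388 = 11834 − 450·w*, so w* = (11834 − 6388) / 450 ≈ 12.1.
This is the lemon type's binding incentive-compatibility constraint; any w ≥ 12.1 sustains separation on that side.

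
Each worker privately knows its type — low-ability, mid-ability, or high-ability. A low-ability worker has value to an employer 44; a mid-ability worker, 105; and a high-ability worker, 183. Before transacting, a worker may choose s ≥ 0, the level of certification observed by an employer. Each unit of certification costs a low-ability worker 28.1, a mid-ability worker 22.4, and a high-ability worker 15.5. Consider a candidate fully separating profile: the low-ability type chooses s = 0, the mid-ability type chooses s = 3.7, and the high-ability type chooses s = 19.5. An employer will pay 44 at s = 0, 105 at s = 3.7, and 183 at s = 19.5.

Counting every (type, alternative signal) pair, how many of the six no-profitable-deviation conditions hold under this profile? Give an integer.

High-ability (own payoff 183 − 15.5×19.5 = -119.25): to s=0 gives 44 → profitable ✗; to s=3.7 gives 105 − 15.5×3.7 = 47.65 → profitable ✗.
Mid-ability (own payoff 105 − 22.4×3.7 = 22.12): to s=0 gives 44 → profitable ✗; to s=19.5 gives 183 − 22.4×19.5 = -253.8 → no gain ✓.
Low-ability (own payoff 44): to s=3.7 gives 105 − 28.1×3.7 = 1.03 → no gain ✓; to s=19.5 gives 183 − 28.1×19.5 = -364.95 → no gain ✓.
3 of the 6 constraints hold; not an equilibrium.

3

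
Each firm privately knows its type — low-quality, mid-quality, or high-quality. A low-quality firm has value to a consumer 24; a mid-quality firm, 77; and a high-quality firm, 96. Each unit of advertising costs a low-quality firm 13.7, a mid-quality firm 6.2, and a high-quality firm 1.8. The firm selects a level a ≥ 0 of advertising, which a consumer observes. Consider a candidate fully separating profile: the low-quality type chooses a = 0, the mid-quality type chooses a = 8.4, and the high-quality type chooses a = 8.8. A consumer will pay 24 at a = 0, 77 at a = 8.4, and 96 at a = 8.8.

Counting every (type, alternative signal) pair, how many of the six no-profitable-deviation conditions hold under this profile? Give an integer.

Mid-quality (own payoff 77 − 6.2×8.4 = 24.92): to a=0 gives 24 → no gain ✓; to a=8.8 gives 96 − 6.2×8.8 = 41.44 → profitable ✗.
High-quality (own payoff 96 − 1.8×8.8 = 80.16): to a=0 gives 24 → no gain ✓; to a=8.4 gives 77 − 1.8×8.4 = 61.88 → no gain ✓.
Low-quality (own payoff 24): to a=8.4 gives 77 − 13.7×8.4 = -38.08 → no gain ✓; to a=8.8 gives 96 − 13.7×8.8 = -24.56 → no gain ✓.
5 of the 6 constraints hold; not an equilibrium.

5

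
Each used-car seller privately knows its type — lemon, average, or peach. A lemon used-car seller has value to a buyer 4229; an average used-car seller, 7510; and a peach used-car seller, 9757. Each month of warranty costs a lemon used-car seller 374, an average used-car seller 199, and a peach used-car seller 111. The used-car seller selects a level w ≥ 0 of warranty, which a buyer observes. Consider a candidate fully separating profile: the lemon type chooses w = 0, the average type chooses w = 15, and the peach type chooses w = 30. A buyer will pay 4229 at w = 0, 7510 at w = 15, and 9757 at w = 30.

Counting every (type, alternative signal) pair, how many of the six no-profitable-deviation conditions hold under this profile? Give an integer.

6

Average (own payoff 7510 − 199×15 = 4525): to w=0 gives 4229 → no gain ✓; to w=30 gives 9757 − 199×30 = 3787 → no gain ✓.
Lemon (own payoff 4229): to w=15 gives 7510 − 374×15 = 1900 → no gain ✓; to w=30 gives 9757 − 374×30 = -1463 → no gain ✓.
Peach (own payoff 9757 − 111×30 = 6427): to w=0 gives 4229 → no gain ✓; to w=15 gives 7510 − 111×15 = 5845 → no gain ✓.
6 of the 6 constraints hold; this profile is a separating equilibrium.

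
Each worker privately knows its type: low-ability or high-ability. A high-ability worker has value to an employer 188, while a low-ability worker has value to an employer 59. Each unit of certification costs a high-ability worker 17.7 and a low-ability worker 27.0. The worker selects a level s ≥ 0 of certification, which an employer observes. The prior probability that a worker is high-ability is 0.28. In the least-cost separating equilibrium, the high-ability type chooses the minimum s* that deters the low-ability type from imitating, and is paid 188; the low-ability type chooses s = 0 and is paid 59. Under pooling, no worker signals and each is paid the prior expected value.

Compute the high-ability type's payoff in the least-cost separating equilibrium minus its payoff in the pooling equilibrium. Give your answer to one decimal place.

8.3

Least-cost separating signal: s* solves 59 = 188 − 27.0·s*, so s* = (188 − 59)/27.0 ≈ 4.7778.
High-ability type's separating payoff: 188 − 17.7 × s* = 188 − 17.7 × (188 − 59)/27.0 = 188 − 2283.3/27.0 ≈ 103.433.
Pooling payoff: 0.28 × 188 + 0.72 × 59 = 95.12.
Difference: 103.433 − 95.12 = 8.313, i.e. 8.3 to one decimal place.
The high-ability type prefers to separate.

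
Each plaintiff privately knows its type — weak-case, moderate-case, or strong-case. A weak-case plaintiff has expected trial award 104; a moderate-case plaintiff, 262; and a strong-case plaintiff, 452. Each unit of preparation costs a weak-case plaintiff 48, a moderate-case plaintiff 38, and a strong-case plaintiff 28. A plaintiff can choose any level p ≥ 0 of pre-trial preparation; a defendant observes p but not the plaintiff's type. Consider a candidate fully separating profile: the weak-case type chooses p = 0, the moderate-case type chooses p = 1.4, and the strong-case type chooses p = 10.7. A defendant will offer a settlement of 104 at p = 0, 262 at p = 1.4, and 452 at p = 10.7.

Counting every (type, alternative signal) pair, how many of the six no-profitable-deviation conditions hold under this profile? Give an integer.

Moderate-case (own payoff 262 − 38×1.4 = 208.8): to p=0 gives 104 → no gain ✓; to p=10.7 gives 452 − 38×10.7 = 45.4 → no gain ✓.
Weak-case (own payoff 104): to p=1.4 gives 262 − 48×1.4 = 194.8 → profitable ✗; to p=10.7 gives 452 − 48×10.7 = -61.6 → no gain ✓.
Strong-case (own payoff 452 − 28×10.7 = 152.4): to p=0 gives 104 → no gain ✓; to p=1.4 gives 262 − 28×1.4 = 222.8 → profitable ✗.
4 of the 6 constraints hold; not an equilibrium.

4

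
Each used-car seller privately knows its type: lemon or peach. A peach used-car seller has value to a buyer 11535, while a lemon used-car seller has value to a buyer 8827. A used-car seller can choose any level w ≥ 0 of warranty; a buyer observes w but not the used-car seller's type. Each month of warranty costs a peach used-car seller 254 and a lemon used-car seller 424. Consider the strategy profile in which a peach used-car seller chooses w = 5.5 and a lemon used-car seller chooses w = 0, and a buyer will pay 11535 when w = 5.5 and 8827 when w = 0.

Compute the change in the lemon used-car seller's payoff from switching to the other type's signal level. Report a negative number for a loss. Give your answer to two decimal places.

Playing w = 0 the lemon used-car seller receives 8827.
Deviating to w = 5.5 brings payment 11535 at cost 424 × 5.5 = 2332, netting 9203.
Gain from deviating: 9203 − 8827 = 376.00.
The gain is positive, so the lemon type's incentive-compatibility constraint is violated — this profile is not a separating equilibrium.

376.00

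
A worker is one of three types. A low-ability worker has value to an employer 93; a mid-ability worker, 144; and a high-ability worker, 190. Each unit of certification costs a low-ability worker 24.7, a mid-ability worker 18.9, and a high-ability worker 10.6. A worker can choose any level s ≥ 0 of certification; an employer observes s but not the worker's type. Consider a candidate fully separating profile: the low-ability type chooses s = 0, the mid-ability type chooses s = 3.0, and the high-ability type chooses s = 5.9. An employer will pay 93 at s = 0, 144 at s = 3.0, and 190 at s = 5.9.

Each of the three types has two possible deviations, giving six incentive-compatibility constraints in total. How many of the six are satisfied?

Low-ability (own payoff 93): to s=3.0 gives 144 − 24.7×3.0 = 69.9 → no gain ✓; to s=5.9 gives 190 − 24.7×5.9 = 44.27 → no gain ✓.
Mid-ability (own payoff 144 − 18.9×3.0 = 87.3): to s=0 gives 93 → profitable ✗; to s=5.9 gives 190 − 18.9×5.9 = 78.49 → no gain ✓.
High-ability (own payoff 190 − 10.6×5.9 = 127.46): to s=0 gives 93 → no gain ✓; to s=3.0 gives 144 − 10.6×3.0 = 112.2 → no gain ✓.
5 of the 6 constraints hold; not an equilibrium.

5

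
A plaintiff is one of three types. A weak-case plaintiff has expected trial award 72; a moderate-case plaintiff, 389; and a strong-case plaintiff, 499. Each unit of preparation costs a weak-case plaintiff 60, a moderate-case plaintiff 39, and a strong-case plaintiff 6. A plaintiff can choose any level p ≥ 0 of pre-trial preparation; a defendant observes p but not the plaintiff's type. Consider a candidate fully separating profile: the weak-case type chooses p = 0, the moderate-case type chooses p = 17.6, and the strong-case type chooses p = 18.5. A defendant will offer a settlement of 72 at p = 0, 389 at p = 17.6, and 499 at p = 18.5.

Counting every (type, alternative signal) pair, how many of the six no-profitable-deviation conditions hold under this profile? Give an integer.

Strong-case (own payoff 499 − 6×18.5 = 388): to p=0 gives 72 → no gain ✓; to p=17.6 gives 389 − 6×17.6 = 283.4 → no gain ✓.
Weak-case (own payoff 72): to p=17.6 gives 389 − 60×17.6 = -667 → no gain ✓; to p=18.5 gives 499 − 60×18.5 = -611 → no gain ✓.
Moderate-case (own payoff 389 − 39×17.6 = -297.4): to p=0 gives 72 → profitable ✗; to p=18.5 gives 499 − 39×18.5 = -222.5 → profitable ✗.
4 of the 6 constraints hold; not an equilibrium.

4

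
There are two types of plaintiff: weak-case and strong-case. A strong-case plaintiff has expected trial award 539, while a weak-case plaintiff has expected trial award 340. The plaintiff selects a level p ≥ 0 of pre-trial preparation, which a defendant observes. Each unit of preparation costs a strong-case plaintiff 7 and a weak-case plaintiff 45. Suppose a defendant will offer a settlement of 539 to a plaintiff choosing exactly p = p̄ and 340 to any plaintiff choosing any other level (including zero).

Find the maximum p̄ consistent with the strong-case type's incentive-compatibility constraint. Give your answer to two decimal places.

Choosing p̄ yields the strong-case type 539 − 7·p̄; choosing zero yields 340.
The strong-case type is indifferent at 539 − 7·p̄ = 340, i.e. p̄ = (539 − 340) / 7 ≈ 28.43.
For any p̄ above 28.43 the strong-case type would rather pool at zero, so separation collapses.

28.43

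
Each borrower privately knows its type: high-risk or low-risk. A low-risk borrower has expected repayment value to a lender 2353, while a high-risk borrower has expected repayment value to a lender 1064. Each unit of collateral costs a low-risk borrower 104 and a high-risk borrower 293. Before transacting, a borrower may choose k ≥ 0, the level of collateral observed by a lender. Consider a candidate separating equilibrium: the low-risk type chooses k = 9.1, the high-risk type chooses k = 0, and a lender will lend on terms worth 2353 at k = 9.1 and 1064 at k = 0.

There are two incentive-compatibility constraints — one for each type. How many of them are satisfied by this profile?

Low-risk type: signal → 2353 − 104 × 9.1 = 1406.6; deviate to 0 → 1064. IC holds (1406.6 ≥ 1064).
High-risk type: stay at 0 → 1064; mimic → 2353 − 293 × 9.1 = -313.3. IC holds (1064 ≥ -313.3).
2 of 2 constraints hold, so this is a separating equilibrium.

2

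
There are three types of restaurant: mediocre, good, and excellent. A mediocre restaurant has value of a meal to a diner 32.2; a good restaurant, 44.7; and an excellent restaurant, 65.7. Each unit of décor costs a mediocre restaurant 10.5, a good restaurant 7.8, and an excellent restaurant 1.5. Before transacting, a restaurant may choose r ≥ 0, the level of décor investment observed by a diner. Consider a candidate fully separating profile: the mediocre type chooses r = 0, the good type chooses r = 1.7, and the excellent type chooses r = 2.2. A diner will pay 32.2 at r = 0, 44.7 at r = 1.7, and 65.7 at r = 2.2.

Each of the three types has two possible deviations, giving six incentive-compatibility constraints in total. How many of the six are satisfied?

Excellent (own payoff 65.7 − 1.5×2.2 = 62.4): to r=0 gives 32.2 → no gain ✓; to r=1.7 gives 44.7 − 1.5×1.7 = 42.15 → no gain ✓.
Good (own payoff 44.7 − 7.8×1.7 = 31.44): to r=0 gives 32.2 → profitable ✗; to r=2.2 gives 65.7 − 7.8×2.2 = 48.54 → profitable ✗.
Mediocre (own payoff 32.2): to r=1.7 gives 44.7 − 10.5×1.7 = 26.85 → no gain ✓; to r=2.2 gives 65.7 − 10.5×2.2 = 42.6 → profitable ✗.
3 of the 6 constraints hold; not an equilibrium.

3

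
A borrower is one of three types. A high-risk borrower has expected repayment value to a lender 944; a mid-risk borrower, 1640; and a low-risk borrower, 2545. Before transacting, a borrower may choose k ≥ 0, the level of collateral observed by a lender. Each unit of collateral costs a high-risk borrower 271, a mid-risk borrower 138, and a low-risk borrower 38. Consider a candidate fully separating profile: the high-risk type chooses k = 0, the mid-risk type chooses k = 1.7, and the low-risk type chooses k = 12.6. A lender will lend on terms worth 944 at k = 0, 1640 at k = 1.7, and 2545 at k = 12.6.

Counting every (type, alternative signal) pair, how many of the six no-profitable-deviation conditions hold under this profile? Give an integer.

Low-risk (own payoff 2545 − 38×12.6 = 2066.2): to k=0 gives 944 → no gain ✓; to k=1.7 gives 1640 − 38×1.7 = 1575.4 → no gain ✓.
Mid-risk (own payoff 1640 − 138×1.7 = 1405.4): to k=0 gives 944 → no gain ✓; to k=12.6 gives 2545 − 138×12.6 = 806.2 → no gain ✓.
High-risk (own payoff 944): to k=1.7 gives 1640 − 271×1.7 = 1179.3 → profitable ✗; to k=12.6 gives 2545 − 271×12.6 = -869.6 → no gain ✓.
5 of the 6 constraints hold; not an equilibrium.

5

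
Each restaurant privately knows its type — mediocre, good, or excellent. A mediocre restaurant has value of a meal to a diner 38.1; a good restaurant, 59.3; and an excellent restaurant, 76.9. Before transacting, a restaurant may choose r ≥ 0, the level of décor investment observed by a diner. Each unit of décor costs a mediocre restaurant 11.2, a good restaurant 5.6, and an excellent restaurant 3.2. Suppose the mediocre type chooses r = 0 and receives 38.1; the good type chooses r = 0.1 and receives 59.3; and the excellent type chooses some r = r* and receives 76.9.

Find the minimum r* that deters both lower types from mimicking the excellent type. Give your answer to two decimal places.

Mediocre type (on-path payoff 38.1) won't mimic when 38.1 ≥ 76.9 − 11.2·r*, i.e. r* ≥ 3.46.
Good type (on-path payoff 59.3 − 5.6×0.1 = 58.74) won't mimic when 58.74 ≥ 76.9 − 5.6·r*, i.e. r* ≥ 3.24.
Both must hold, so r* = max(3.46, 3.24) = 3.46. The mediocre type's constraint binds.

3.46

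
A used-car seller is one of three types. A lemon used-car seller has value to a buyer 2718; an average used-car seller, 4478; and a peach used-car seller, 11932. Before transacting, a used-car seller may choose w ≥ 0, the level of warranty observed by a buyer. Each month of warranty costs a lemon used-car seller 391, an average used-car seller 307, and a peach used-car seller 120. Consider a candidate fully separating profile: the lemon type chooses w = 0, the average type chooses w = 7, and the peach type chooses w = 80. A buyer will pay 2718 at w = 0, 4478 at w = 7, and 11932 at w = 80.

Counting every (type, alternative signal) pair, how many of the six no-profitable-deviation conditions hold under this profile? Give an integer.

3

Peach (own payoff 11932 − 120×80 = 2332): to w=0 gives 2718 → profitable ✗; to w=7 gives 4478 − 120×7 = 3638 → profitable ✗.
Lemon (own payoff 2718): to w=7 gives 4478 − 391×7 = 1741 → no gain ✓; to w=80 gives 11932 − 391×80 = -19348 → no gain ✓.
Average (own payoff 4478 − 307×7 = 2329): to w=0 gives 2718 → profitable ✗; to w=80 gives 11932 − 307×80 = -12628 → no gain ✓.
3 of the 6 constraints hold; not an equilibrium.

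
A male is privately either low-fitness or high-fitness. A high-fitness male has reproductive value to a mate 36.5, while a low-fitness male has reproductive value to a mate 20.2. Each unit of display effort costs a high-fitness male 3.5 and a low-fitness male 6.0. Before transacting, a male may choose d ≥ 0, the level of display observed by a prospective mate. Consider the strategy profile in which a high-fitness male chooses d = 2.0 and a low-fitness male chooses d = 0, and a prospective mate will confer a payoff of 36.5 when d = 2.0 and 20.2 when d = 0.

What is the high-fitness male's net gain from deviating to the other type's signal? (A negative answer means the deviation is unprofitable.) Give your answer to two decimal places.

Playing d = 2.0 the high-fitness male receives 36.5 − 3.5 × 2.0 = 29.5.
Deviating to d = 0 yields 20.2 instead.
Gain from deviating: 20.2 − 29.5 = -9.30.
The gain is negative, so the high-fitness type's incentive-compatibility constraint is satisfied.

-9.30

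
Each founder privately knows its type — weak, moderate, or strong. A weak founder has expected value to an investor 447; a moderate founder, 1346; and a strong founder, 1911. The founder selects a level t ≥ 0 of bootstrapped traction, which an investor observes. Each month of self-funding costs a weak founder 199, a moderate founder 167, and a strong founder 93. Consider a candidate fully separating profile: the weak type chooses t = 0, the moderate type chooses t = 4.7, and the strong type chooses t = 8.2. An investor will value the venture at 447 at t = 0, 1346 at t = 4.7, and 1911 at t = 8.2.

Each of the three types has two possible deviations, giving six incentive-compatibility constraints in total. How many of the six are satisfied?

Moderate (own payoff 1346 − 167×4.7 = 561.1): to t=0 gives 447 → no gain ✓; to t=8.2 gives 1911 − 167×8.2 = 541.6 → no gain ✓.
Strong (own payoff 1911 − 93×8.2 = 1148.4): to t=0 gives 447 → no gain ✓; to t=4.7 gives 1346 − 93×4.7 = 908.9 → no gain ✓.
Weak (own payoff 447): to t=4.7 gives 1346 − 199×4.7 = 410.7 → no gain ✓; to t=8.2 gives 1911 − 199×8.2 = 279.2 → no gain ✓.
6 of the 6 constraints hold; this profile is a separating equilibrium.

6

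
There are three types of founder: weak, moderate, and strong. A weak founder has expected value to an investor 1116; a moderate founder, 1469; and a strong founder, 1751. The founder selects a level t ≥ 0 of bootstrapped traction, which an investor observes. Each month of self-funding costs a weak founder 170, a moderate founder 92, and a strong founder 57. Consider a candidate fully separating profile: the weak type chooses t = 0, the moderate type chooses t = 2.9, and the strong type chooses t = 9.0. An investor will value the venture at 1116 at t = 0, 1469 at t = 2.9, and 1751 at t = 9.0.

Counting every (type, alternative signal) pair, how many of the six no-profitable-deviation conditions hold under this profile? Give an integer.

5

Weak (own payoff 1116): to t=2.9 gives 1469 − 170×2.9 = 976 → no gain ✓; to t=9.0 gives 1751 − 170×9.0 = 221 → no gain ✓.
Strong (own payoff 1751 − 57×9.0 = 1238): to t=0 gives 1116 → no gain ✓; to t=2.9 gives 1469 − 57×2.9 = 1303.7 → profitable ✗.
Moderate (own payoff 1469 − 92×2.9 = 1202.2): to t=0 gives 1116 → no gain ✓; to t=9.0 gives 1751 − 92×9.0 = 923 → no gain ✓.
5 of the 6 constraints hold; not an equilibrium.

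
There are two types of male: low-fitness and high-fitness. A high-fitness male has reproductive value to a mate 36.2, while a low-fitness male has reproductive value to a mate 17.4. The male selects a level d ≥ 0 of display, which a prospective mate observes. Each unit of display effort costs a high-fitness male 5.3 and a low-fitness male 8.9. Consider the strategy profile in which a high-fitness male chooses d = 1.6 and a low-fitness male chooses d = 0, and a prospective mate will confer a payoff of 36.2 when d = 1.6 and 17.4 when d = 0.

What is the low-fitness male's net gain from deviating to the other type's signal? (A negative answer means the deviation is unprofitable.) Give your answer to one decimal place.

4.6

Playing d = 0 the low-fitness male receives 17.4.
Deviating to d = 1.6 brings payment 36.2 at cost 8.9 × 1.6 = 14.24, netting 21.96.
Gain from deviating: 21.96 − 17.4 = 4.56, i.e. 4.6 to one decimal place.
The gain is positive, so the low-fitness type's incentive-compatibility constraint is violated — this profile is not a separating equilibrium.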